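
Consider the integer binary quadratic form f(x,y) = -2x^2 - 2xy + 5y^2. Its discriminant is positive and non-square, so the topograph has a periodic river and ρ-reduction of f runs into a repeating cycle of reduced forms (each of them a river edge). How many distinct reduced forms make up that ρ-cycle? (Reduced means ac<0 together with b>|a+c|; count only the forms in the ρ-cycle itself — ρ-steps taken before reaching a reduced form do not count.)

D = 44, ⌊√D⌋ = 6
descent: ρ → (5,2,-2)
descent: ρ → (-2,6,1)  [lands on river]
river: ρ → (1,6,-2)
ρ-cycle length = 2 (tail of 2 descent steps not counted)

2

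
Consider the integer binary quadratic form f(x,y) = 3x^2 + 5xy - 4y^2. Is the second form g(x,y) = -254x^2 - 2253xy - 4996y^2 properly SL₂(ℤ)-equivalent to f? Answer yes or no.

D₁ = 73, D₂ = 73
river cycle of f (length 18): (-4, 3, 4), (4, 5, -3), (-3, 7, 2), (2, 5, -6), (-6, 7, 1), (1, 7, -6), (-6, 5, 2), (2, 7, -3), (-3, 5, 4), (4, 3, -4), … (8 more)
river cycle of g (length 18): (-4, 3, 4), (4, 5, -3), (-3, 7, 2), (2, 5, -6), (-6, 7, 1), (1, 7, -6), (-6, 5, 2), (2, 7, -3), (-3, 5, 4), (4, 3, -4), … (8 more)
cycles coincide ⇒ equivalent

yes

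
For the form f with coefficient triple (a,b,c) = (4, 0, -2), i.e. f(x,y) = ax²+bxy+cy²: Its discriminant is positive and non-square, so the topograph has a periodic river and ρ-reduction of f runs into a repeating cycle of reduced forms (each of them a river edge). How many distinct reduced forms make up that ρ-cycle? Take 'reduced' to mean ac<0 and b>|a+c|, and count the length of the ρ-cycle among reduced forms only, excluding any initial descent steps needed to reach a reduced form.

D = 32, ⌊√D⌋ = 5
descent: ρ → (-2,4,2)  [lands on river]
river: ρ → (2,4,-2)
ρ-cycle length = 2 (tail of 1 descent step not counted)

2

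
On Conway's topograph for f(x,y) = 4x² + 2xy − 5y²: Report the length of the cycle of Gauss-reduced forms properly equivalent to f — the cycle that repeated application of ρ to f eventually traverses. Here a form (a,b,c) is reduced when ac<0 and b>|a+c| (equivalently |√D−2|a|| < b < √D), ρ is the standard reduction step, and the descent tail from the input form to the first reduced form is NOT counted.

D = 84, ⌊√D⌋ = 9
river: ρ → (-5,8,1)
river: ρ → (1,8,-5)
river: ρ → (-5,2,4)
river: ρ → (4,6,-3)
river: ρ → (-3,6,4)
river: ρ → (4,2,-5)
ρ-cycle length = 6 (tail of 0 descent steps not counted)

6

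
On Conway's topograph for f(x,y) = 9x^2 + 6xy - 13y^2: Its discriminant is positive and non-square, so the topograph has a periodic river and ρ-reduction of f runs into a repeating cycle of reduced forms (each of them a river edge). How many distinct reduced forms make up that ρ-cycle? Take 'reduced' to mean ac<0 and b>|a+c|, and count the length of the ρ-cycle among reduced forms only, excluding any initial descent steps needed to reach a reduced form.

D = 504, ⌊√D⌋ = 22
river: ρ → (-13,20,2)
river: ρ → (2,20,-13)
river: ρ → (-13,6,9)
river: ρ → (9,12,-10)
river: ρ → (-10,8,11)
river: ρ → (11,14,-7)
river: ρ → (-7,14,11)
river: ρ → (11,8,-10)
river: ρ → (-10,12,9)
river: ρ → (9,6,-13)
ρ-cycle length = 10 (tail of 0 descent steps not counted)

10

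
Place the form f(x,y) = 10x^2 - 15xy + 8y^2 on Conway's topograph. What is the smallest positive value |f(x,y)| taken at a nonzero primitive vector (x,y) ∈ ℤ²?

translate: b→5 (≡-15 mod 20), so (10,-15,8)→(10,5,3)
flip: (10,5,3)→(3,-5,10)
translate: b→1 (≡-5 mod 6), so (3,-5,10)→(3,1,8)
reduced (well bottom): (3,1,8) with a≤c, −a<b≤a
well minimum = a = 3

3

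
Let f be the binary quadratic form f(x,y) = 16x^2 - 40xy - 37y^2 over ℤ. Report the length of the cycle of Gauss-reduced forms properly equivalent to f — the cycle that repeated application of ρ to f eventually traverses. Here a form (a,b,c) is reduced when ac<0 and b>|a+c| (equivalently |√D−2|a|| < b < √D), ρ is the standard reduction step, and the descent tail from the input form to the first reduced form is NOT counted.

D = 3968, ⌊√D⌋ = 62
descent: ρ → (-37,40,16)  [lands on river]
river: ρ → (16,56,-13)
river: ρ → (-13,48,32)
river: ρ → (32,16,-29)
river: ρ → (-29,42,19)
river: ρ → (19,34,-37)
ρ-cycle length = 6 (tail of 1 descent step not counted)

6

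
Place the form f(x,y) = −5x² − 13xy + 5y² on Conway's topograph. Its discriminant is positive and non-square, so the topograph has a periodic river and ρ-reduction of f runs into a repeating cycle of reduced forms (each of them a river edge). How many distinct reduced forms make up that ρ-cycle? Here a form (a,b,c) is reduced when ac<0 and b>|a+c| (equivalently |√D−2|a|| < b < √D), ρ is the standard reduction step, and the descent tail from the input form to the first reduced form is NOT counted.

D = 269, ⌊√D⌋ = 16
descent: ρ → (5,13,-5)  [lands on river]
river: ρ → (-5,7,11)
river: ρ → (11,15,-1)
river: ρ → (-1,15,11)
river: ρ → (11,7,-5)
river: ρ → (-5,13,5)
river: ρ → (5,7,-11)
river: ρ → (-11,15,1)
river: ρ → (1,15,-11)
river: ρ → (-11,7,5)
ρ-cycle length = 10 (tail of 1 descent step not counted)

10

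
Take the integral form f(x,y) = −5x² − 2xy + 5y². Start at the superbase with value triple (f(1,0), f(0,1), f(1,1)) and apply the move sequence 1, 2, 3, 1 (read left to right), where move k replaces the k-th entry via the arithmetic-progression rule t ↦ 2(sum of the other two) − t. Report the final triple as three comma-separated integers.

start (-5,5,-2) = (f(1,0),f(0,1),f(1,1))
replace slot 1: 2·(5+(-2)) − (-5) = 11 → (11,5,-2)
replace slot 2: 2·(11+(-2)) − 5 = 13 → (11,13,-2)
replace slot 3: 2·(11+13) − (-2) = 50 → (11,13,50)
replace slot 1: 2·(13+50) − 11 = 115 → (115,13,50)

115,13,50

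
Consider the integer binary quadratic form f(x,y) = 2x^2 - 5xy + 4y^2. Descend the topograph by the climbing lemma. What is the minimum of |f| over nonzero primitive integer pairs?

translate: b→-1 (≡-5 mod 4), so (2,-5,4)→(2,-1,1)
flip: (2,-1,1)→(1,1,2)
reduced (well bottom): (1,1,2) with a≤c, −a<b≤a
well minimum = a = 1

1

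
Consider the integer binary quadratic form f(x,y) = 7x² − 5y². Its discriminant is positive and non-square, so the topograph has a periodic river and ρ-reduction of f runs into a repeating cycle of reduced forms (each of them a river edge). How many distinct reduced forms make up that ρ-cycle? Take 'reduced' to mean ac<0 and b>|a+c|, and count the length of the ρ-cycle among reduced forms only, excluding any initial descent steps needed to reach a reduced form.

D = 140, ⌊√D⌋ = 11
descent: ρ → (-5,10,2)  [lands on river]
river: ρ → (2,10,-5)
ρ-cycle length = 2 (tail of 1 descent step not counted)

2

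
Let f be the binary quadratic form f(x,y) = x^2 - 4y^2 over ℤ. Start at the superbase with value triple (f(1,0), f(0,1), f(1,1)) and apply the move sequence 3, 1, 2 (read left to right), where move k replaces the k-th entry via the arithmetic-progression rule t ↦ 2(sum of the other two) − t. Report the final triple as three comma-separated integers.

start (1,-4,-3) = (f(1,0),f(0,1),f(1,1))
replace slot 3: 2·(1+(-4)) − (-3) = -3 → (1,-4,-3)
replace slot 1: 2·((-4)+(-3)) − 1 = -15 → (-15,-4,-3)
replace slot 2: 2·((-15)+(-3)) − (-4) = -32 → (-15,-32,-3)

-15,-32,-3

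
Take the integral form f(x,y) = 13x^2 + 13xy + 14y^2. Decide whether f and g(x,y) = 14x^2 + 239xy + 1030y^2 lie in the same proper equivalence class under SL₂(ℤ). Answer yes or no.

D₁ = -559, D₂ = -559
f: reduced (well bottom): (13,13,14) with a≤c, −a<b≤a
g: translate: b→-13 (≡239 mod 28), so (14,239,1030)→(14,-13,13)
g: flip: (14,-13,13)→(13,13,14)
g: reduced (well bottom): (13,13,14) with a≤c, −a<b≤a
reduced forms (13, 13, 14) vs (13, 13, 14) ⇒ equivalent

yes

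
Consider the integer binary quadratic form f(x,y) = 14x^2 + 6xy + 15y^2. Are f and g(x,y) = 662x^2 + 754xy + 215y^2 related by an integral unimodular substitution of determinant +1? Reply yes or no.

D₁ = -804, D₂ = -804
f: reduced (well bottom): (14,6,15) with a≤c, −a<b≤a
g: translate: b→-570 (≡754 mod 1324), so (662,754,215)→(662,-570,123)
g: flip: (662,-570,123)→(123,570,662)
g: translate: b→78 (≡570 mod 246), so (123,570,662)→(123,78,14)
g: flip: (123,78,14)→(14,-78,123)
g: translate: b→6 (≡-78 mod 28), so (14,-78,123)→(14,6,15)
g: reduced (well bottom): (14,6,15) with a≤c, −a<b≤a
reduced forms (14, 6, 15) vs (14, 6, 15) ⇒ equivalent

yes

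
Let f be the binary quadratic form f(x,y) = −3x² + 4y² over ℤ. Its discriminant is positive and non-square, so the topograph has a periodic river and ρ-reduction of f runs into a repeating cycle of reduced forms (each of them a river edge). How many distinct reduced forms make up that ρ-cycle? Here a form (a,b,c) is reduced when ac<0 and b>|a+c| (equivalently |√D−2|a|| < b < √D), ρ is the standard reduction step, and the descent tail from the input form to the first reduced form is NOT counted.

D = 48, ⌊√D⌋ = 6
descent: ρ → (4,0,-3)
descent: ρ → (-3,6,1)  [lands on river]
river: ρ → (1,6,-3)
ρ-cycle length = 2 (tail of 2 descent steps not counted)

2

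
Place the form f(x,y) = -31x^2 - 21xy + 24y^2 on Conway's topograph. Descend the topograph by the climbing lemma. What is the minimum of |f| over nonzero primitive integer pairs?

descent: ρ → (24,21,-31)  [lands on river]
river: ρ → (-31,41,14)
river: ρ → (14,43,-28)
river: ρ → (-28,13,29)
river: ρ → (29,45,-12)
river: ρ → (-12,51,17)
river: ρ → (17,51,-12)
river: ρ → (-12,45,29)
river: ρ → (29,13,-28)
river: ρ → (-28,43,14)
river: ρ → (14,41,-31)
river: ρ → (-31,21,24)
river: ρ → (24,27,-28)
river: ρ → (-28,29,23)
river: ρ → (23,17,-34)
river: ρ → (-34,51,6)
river: ρ → (6,57,-7)
river: ρ → (-7,55,14)
river: ρ → (14,57,-3)
river: ρ → (-3,57,14)
river: ρ → (14,55,-7)
river: ρ → (-7,57,6)
river: ρ → (6,51,-34)
river: ρ → (-34,17,23)
river: ρ → (23,29,-28)
river: ρ → (-28,27,24)
closes: descent 1, river 26
min |a| on river = 3

3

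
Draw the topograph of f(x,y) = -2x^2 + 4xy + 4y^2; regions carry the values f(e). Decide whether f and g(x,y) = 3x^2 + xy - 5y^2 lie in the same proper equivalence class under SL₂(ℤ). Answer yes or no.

D₁ = 48, D₂ = 61
discriminants differ ⇒ not SL₂(ℤ)-equivalent

no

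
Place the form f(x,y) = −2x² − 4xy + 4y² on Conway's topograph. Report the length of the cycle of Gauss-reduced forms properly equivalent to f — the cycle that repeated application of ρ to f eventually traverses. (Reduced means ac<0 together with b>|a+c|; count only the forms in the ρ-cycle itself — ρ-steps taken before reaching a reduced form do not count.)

D = 48, ⌊√D⌋ = 6
descent: ρ → (4,4,-2)  [lands on river]
river: ρ → (-2,4,4)
ρ-cycle length = 2 (tail of 1 descent step not counted)

2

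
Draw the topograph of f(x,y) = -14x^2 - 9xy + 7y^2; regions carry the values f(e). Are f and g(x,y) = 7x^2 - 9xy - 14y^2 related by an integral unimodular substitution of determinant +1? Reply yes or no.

D₁ = 473, D₂ = 473
river cycle of f (length 4): (7, 9, -14), (-14, 19, 2), (2, 21, -4), (-4, 19, 7)
river cycle of g (length 4): (-14, 9, 7), (7, 19, -4), (-4, 21, 2), (2, 19, -14)
cycles differ ⇒ inequivalent

no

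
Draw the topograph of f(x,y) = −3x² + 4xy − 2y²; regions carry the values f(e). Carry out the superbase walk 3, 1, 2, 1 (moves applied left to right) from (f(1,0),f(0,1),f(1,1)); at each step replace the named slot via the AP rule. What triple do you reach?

start (-3,-2,-1) = (f(1,0),f(0,1),f(1,1))
replace slot 3: 2·((-3)+(-2)) − (-1) = -9 → (-3,-2,-9)
replace slot 1: 2·((-2)+(-9)) − (-3) = -19 → (-19,-2,-9)
replace slot 2: 2·((-19)+(-9)) − (-2) = -54 → (-19,-54,-9)
replace slot 1: 2·((-54)+(-9)) − (-19) = -107 → (-107,-54,-9)

-107,-54,-9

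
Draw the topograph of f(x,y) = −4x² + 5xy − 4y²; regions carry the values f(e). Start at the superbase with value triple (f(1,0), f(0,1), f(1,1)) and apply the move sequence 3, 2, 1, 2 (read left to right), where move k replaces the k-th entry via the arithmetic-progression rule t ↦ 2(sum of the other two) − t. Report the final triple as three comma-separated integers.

start (-4,-4,-3) = (f(1,0),f(0,1),f(1,1))
replace slot 3: 2·((-4)+(-4)) − (-3) = -13 → (-4,-4,-13)
replace slot 2: 2·((-4)+(-13)) − (-4) = -30 → (-4,-30,-13)
replace slot 1: 2·((-30)+(-13)) − (-4) = -82 → (-82,-30,-13)
replace slot 2: 2·((-82)+(-13)) − (-30) = -160 → (-82,-160,-13)

-82,-160,-13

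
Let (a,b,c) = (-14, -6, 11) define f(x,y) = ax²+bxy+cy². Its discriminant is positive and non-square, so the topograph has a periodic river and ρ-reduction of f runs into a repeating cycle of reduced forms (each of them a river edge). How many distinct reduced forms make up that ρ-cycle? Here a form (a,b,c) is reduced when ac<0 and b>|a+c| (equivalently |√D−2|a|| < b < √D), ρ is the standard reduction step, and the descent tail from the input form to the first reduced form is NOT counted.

D = 652, ⌊√D⌋ = 25
descent: ρ → (11,6,-14)  [lands on river]
river: ρ → (-14,22,3)
river: ρ → (3,20,-21)
river: ρ → (-21,22,2)
river: ρ → (2,22,-21)
river: ρ → (-21,20,3)
river: ρ → (3,22,-14)
river: ρ → (-14,6,11)
river: ρ → (11,16,-9)
river: ρ → (-9,20,7)
river: ρ → (7,22,-6)
river: ρ → (-6,14,19)
river: ρ → (19,24,-1)
river: ρ → (-1,24,19)
river: ρ → (19,14,-6)
river: ρ → (-6,22,7)
river: ρ → (7,20,-9)
river: ρ → (-9,16,11)
ρ-cycle length = 18 (tail of 1 descent step not counted)

18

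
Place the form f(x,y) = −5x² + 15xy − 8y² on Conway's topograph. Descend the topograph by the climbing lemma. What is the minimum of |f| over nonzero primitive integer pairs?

descent: ρ → (-8,1,2)
descent: ρ → (2,7,-2)  [lands on river]
river: ρ → (-2,5,5)
river: ρ → (5,5,-2)
river: ρ → (-2,7,2)
river: ρ → (2,5,-5)
river: ρ → (-5,5,2)
closes: descent 2, river 6
min |a| on river = 2

2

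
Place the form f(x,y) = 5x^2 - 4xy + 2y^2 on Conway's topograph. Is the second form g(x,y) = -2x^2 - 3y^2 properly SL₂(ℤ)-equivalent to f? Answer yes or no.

D₁ = -24, D₂ = -24
f: flip: (5,-4,2)→(2,4,5)
f: translate: b→0 (≡4 mod 4), so (2,4,5)→(2,0,3)
f: reduced (well bottom): (2,0,3) with a≤c, −a<b≤a
g is negative-definite; reduce −g:
−g: reduced (well bottom): (2,0,3) with a≤c, −a<b≤a
flip sign back: reduced form of g is (-2,0,-3)
reduced forms (2, 0, 3) vs (-2, 0, -3) ⇒ inequivalent

no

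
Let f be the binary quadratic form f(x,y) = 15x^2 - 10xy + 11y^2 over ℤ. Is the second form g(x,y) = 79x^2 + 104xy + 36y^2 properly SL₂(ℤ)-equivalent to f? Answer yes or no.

D₁ = -560, D₂ = -560
f: flip: (15,-10,11)→(11,10,15)
f: reduced (well bottom): (11,10,15) with a≤c, −a<b≤a
g: translate: b→-54 (≡104 mod 158), so (79,104,36)→(79,-54,11)
g: flip: (79,-54,11)→(11,54,79)
g: translate: b→10 (≡54 mod 22), so (11,54,79)→(11,10,15)
g: reduced (well bottom): (11,10,15) with a≤c, −a<b≤a
reduced forms (11, 10, 15) vs (11, 10, 15) ⇒ equivalent

yes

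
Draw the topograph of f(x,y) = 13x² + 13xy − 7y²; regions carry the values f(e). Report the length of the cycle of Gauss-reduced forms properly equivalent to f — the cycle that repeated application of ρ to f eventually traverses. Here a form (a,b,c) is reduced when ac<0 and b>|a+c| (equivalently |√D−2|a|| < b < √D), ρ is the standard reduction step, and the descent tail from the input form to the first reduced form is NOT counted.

D = 533, ⌊√D⌋ = 23
river: ρ → (-7,15,11)
river: ρ → (11,7,-11)
river: ρ → (-11,15,7)
river: ρ → (7,13,-13)
river: ρ → (-13,13,7)
river: ρ → (7,15,-11)
river: ρ → (-11,7,11)
river: ρ → (11,15,-7)
river: ρ → (-7,13,13)
river: ρ → (13,13,-7)
ρ-cycle length = 10 (tail of 0 descent steps not counted)

10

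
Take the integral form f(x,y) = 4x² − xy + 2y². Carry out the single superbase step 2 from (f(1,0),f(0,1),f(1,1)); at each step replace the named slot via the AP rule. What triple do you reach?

start (4,2,5) = (f(1,0),f(0,1),f(1,1))
replace slot 2: 2·(4+5) − 2 = 16 → (4,16,5)

4,16,5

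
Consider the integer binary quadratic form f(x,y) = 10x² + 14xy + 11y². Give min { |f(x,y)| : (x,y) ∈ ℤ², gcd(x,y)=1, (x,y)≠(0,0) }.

translate: b→-6 (≡14 mod 20), so (10,14,11)→(10,-6,7)
flip: (10,-6,7)→(7,6,10)
reduced (well bottom): (7,6,10) with a≤c, −a<b≤a
well minimum = a = 7

7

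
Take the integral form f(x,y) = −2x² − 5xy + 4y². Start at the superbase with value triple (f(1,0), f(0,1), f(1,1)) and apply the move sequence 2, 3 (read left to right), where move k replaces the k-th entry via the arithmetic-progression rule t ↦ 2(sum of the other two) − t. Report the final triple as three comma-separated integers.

start (-2,4,-3) = (f(1,0),f(0,1),f(1,1))
replace slot 2: 2·((-2)+(-3)) − 4 = -14 → (-2,-14,-3)
replace slot 3: 2·((-2)+(-14)) − (-3) = -29 → (-2,-14,-29)

-2,-14,-29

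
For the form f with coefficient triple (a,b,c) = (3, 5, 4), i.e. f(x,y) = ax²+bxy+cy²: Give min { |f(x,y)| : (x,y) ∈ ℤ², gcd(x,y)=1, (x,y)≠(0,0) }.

translate: b→-1 (≡5 mod 6), so (3,5,4)→(3,-1,2)
flip: (3,-1,2)→(2,1,3)
reduced (well bottom): (2,1,3) with a≤c, −a<b≤a
well minimum = a = 2

2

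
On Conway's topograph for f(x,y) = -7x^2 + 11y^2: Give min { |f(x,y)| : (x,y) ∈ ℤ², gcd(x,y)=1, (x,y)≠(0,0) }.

descent: ρ → (11,0,-7)
descent: ρ → (-7,14,4)  [lands on river]
river: ρ → (4,10,-13)
river: ρ → (-13,16,1)
river: ρ → (1,16,-13)
river: ρ → (-13,10,4)
river: ρ → (4,14,-7)
closes: descent 2, river 6
min |a| on river = 1

1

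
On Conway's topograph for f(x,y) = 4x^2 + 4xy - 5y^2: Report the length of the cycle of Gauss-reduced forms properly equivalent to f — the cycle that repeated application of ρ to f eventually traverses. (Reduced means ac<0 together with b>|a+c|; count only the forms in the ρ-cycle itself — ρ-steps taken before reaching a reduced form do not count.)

D = 96, ⌊√D⌋ = 9
river: ρ → (-5,6,3)
river: ρ → (3,6,-5)
river: ρ → (-5,4,4)
river: ρ → (4,4,-5)
ρ-cycle length = 4 (tail of 0 descent steps not counted)

4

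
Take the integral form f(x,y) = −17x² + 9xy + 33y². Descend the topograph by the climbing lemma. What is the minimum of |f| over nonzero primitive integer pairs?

descent: ρ → (33,-9,-17)
descent: ρ → (-17,43,7)  [lands on river]
river: ρ → (7,41,-23)
river: ρ → (-23,5,25)
river: ρ → (25,45,-3)
river: ρ → (-3,45,25)
river: ρ → (25,5,-23)
river: ρ → (-23,41,7)
river: ρ → (7,43,-17)
river: ρ → (-17,25,25)
river: ρ → (25,25,-17)
closes: descent 2, river 10
min |a| on river = 3

3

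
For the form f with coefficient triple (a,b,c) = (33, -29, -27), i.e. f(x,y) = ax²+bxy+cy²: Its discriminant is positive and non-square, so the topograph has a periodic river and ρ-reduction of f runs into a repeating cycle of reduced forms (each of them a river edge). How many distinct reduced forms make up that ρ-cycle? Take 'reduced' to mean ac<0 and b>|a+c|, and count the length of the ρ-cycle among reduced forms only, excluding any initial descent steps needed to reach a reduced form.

D = 4405, ⌊√D⌋ = 66
descent: ρ → (-27,29,33)  [lands on river]
river: ρ → (33,37,-23)
river: ρ → (-23,55,15)
river: ρ → (15,65,-3)
river: ρ → (-3,61,57)
river: ρ → (57,53,-7)
river: ρ → (-7,59,33)
river: ρ → (33,7,-33)
river: ρ → (-33,59,7)
river: ρ → (7,53,-57)
river: ρ → (-57,61,3)
river: ρ → (3,65,-15)
river: ρ → (-15,55,23)
river: ρ → (23,37,-33)
river: ρ → (-33,29,27)
river: ρ → (27,25,-35)
river: ρ → (-35,45,17)
river: ρ → (17,57,-17)
river: ρ → (-17,45,35)
river: ρ → (35,25,-27)
ρ-cycle length = 20 (tail of 1 descent step not counted)

20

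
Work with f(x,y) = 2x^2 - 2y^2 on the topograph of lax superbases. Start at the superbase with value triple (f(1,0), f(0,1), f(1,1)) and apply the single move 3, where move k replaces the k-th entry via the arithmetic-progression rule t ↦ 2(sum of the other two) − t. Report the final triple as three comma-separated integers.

start (2,-2,0) = (f(1,0),f(0,1),f(1,1))
replace slot 3: 2·(2+(-2)) − 0 = 0 → (2,-2,0)

2,-2,0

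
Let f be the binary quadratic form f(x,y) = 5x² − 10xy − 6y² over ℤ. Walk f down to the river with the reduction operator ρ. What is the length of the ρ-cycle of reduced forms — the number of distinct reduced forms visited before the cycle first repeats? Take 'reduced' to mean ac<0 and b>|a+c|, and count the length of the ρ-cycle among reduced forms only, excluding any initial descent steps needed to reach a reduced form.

D = 220, ⌊√D⌋ = 14
descent: ρ → (-6,10,5)  [lands on river]
river: ρ → (5,10,-6)
river: ρ → (-6,14,1)
river: ρ → (1,14,-6)
ρ-cycle length = 4 (tail of 1 descent step not counted)

4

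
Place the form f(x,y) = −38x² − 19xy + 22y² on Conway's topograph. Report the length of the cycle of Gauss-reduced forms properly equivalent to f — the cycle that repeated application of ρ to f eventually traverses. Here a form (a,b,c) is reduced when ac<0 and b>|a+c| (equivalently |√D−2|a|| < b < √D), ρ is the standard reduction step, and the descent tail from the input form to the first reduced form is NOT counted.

D = 3705, ⌊√D⌋ = 60
descent: ρ → (22,19,-38)  [lands on river]
river: ρ → (-38,57,3)
river: ρ → (3,57,-38)
river: ρ → (-38,19,22)
river: ρ → (22,25,-35)
river: ρ → (-35,45,12)
river: ρ → (12,51,-23)
river: ρ → (-23,41,22)
river: ρ → (22,47,-17)
river: ρ → (-17,55,10)
river: ρ → (10,45,-42)
river: ρ → (-42,39,13)
river: ρ → (13,39,-42)
river: ρ → (-42,45,10)
river: ρ → (10,55,-17)
river: ρ → (-17,47,22)
river: ρ → (22,41,-23)
river: ρ → (-23,51,12)
river: ρ → (12,45,-35)
river: ρ → (-35,25,22)
ρ-cycle length = 20 (tail of 1 descent step not counted)

20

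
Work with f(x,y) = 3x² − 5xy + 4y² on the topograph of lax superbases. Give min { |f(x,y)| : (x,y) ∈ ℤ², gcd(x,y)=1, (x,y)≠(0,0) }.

translate: b→1 (≡-5 mod 6), so (3,-5,4)→(3,1,2)
flip: (3,1,2)→(2,-1,3)
reduced (well bottom): (2,-1,3) with a≤c, −a<b≤a
well minimum = a = 2

2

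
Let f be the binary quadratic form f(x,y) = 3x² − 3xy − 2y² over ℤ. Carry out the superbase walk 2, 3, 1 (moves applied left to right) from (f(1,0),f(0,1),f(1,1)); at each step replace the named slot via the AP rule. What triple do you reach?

start (3,-2,-2) = (f(1,0),f(0,1),f(1,1))
replace slot 2: 2·(3+(-2)) − (-2) = 4 → (3,4,-2)
replace slot 3: 2·(3+4) − (-2) = 16 → (3,4,16)
replace slot 1: 2·(4+16) − 3 = 37 → (37,4,16)

37,4,16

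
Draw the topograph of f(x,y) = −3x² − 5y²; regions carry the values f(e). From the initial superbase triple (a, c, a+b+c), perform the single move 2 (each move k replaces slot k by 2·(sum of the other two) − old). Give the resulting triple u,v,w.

start (-3,-5,-8) = (f(1,0),f(0,1),f(1,1))
replace slot 2: 2·((-3)+(-8)) − (-5) = -17 → (-3,-17,-8)

-3,-17,-8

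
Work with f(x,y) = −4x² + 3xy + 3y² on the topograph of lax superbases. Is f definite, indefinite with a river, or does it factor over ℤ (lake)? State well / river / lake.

D = b²−4ac = 3² − 4·(-4)·3 = 57
D > 0 non-square ⇒ indefinite ⇒ periodic river

river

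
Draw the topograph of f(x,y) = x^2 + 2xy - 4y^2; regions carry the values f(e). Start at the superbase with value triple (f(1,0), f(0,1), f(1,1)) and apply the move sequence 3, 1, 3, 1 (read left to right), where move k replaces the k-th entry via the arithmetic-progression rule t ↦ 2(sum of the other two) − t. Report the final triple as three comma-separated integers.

start (1,-4,-1) = (f(1,0),f(0,1),f(1,1))
replace slot 3: 2·(1+(-4)) − (-1) = -5 → (1,-4,-5)
replace slot 1: 2·((-4)+(-5)) − 1 = -19 → (-19,-4,-5)
replace slot 3: 2·((-19)+(-4)) − (-5) = -41 → (-19,-4,-41)
replace slot 1: 2·((-4)+(-41)) − (-19) = -71 → (-71,-4,-41)

-71,-4,-41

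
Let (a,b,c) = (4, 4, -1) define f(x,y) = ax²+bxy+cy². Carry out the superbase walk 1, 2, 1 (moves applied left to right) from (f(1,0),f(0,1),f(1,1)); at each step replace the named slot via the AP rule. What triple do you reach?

start (4,-1,7) = (f(1,0),f(0,1),f(1,1))
replace slot 1: 2·((-1)+7) − 4 = 8 → (8,-1,7)
replace slot 2: 2·(8+7) − (-1) = 31 → (8,31,7)
replace slot 1: 2·(31+7) − 8 = 68 → (68,31,7)

68,31,7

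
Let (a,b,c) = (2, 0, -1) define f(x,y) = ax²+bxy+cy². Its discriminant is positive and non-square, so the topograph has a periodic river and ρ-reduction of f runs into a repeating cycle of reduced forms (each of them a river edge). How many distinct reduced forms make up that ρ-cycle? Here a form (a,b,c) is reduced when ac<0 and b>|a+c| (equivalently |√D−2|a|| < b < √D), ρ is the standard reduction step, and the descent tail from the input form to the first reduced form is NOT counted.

D = 8, ⌊√D⌋ = 2
descent: ρ → (-1,2,1)  [lands on river]
river: ρ → (1,2,-1)
ρ-cycle length = 2 (tail of 1 descent step not counted)

2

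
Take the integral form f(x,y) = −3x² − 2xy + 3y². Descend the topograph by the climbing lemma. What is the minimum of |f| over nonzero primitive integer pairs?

descent: ρ → (3,2,-3)  [lands on river]
river: ρ → (-3,4,2)
river: ρ → (2,4,-3)
river: ρ → (-3,2,3)
river: ρ → (3,4,-2)
river: ρ → (-2,4,3)
closes: descent 1, river 6
min |a| on river = 2

2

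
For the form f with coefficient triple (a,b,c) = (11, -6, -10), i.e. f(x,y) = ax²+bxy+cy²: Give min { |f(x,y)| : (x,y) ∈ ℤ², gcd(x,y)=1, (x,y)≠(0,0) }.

descent: ρ → (-10,6,11)  [lands on river]
river: ρ → (11,16,-5)
river: ρ → (-5,14,14)
river: ρ → (14,14,-5)
river: ρ → (-5,16,11)
river: ρ → (11,6,-10)
river: ρ → (-10,14,7)
river: ρ → (7,14,-10)
closes: descent 1, river 8
min |a| on river = 5

5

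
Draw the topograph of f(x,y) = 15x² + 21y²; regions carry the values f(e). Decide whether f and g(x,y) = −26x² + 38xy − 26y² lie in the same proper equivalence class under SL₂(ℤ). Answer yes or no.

D₁ = -1260, D₂ = -1260
f: reduced (well bottom): (15,0,21) with a≤c, −a<b≤a
g is negative-definite; reduce −g:
−g: translate: b→14 (≡-38 mod 52), so (26,-38,26)→(26,14,14)
−g: flip: (26,14,14)→(14,-14,26)
−g: translate: b→14 (≡-14 mod 28), so (14,-14,26)→(14,14,26)
−g: reduced (well bottom): (14,14,26) with a≤c, −a<b≤a
flip sign back: reduced form of g is (-14,-14,-26)
reduced forms (15, 0, 21) vs (-14, -14, -26) ⇒ inequivalent

no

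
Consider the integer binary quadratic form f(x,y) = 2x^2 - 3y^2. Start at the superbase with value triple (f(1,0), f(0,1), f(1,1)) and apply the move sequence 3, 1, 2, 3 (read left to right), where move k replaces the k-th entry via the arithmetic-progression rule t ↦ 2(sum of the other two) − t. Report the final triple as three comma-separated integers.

start (2,-3,-1) = (f(1,0),f(0,1),f(1,1))
replace slot 3: 2·(2+(-3)) − (-1) = -1 → (2,-3,-1)
replace slot 1: 2·((-3)+(-1)) − 2 = -10 → (-10,-3,-1)
replace slot 2: 2·((-10)+(-1)) − (-3) = -19 → (-10,-19,-1)
replace slot 3: 2·((-10)+(-19)) − (-1) = -57 → (-10,-19,-57)

-10,-19,-57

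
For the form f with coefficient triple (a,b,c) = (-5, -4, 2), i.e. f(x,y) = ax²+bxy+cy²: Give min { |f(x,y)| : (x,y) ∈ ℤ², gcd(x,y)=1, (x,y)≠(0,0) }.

descent: ρ → (2,4,-5)  [lands on river]
river: ρ → (-5,6,1)
river: ρ → (1,6,-5)
river: ρ → (-5,4,2)
closes: descent 1, river 4
min |a| on river = 1

1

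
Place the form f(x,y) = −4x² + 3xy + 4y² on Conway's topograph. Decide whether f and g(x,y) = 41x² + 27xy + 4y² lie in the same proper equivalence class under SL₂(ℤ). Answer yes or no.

D₁ = 73, D₂ = 73
river cycle of f (length 18): (4, 5, -3), (-3, 7, 2), (2, 5, -6), (-6, 7, 1), (1, 7, -6), (-6, 5, 2), (2, 7, -3), (-3, 5, 4), (4, 3, -4), (-4, 5, 3), … (8 more)
river cycle of g (length 18): (4, 5, -3), (-3, 7, 2), (2, 5, -6), (-6, 7, 1), (1, 7, -6), (-6, 5, 2), (2, 7, -3), (-3, 5, 4), (4, 3, -4), (-4, 5, 3), … (8 more)
cycles coincide ⇒ equivalent

yes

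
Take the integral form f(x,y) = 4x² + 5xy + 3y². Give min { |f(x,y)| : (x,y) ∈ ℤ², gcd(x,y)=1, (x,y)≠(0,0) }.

translate: b→-3 (≡5 mod 8), so (4,5,3)→(4,-3,2)
flip: (4,-3,2)→(2,3,4)
translate: b→-1 (≡3 mod 4), so (2,3,4)→(2,-1,3)
reduced (well bottom): (2,-1,3) with a≤c, −a<b≤a
well minimum = a = 2

2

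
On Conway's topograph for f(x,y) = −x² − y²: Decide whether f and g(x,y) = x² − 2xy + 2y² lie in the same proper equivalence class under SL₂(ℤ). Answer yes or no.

D₁ = -4, D₂ = -4
f is negative-definite; reduce −f:
−f: reduced (well bottom): (1,0,1) with a≤c, −a<b≤a
flip sign back: reduced form of f is (-1,0,-1)
g: translate: b→0 (≡-2 mod 2), so (1,-2,2)→(1,0,1)
g: reduced (well bottom): (1,0,1) with a≤c, −a<b≤a
reduced forms (-1, 0, -1) vs (1, 0, 1) ⇒ inequivalent

no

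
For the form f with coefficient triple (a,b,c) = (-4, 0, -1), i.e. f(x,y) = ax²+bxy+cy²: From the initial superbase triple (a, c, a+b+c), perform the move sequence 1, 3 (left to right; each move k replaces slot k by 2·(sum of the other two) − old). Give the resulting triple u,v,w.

start (-4,-1,-5) = (f(1,0),f(0,1),f(1,1))
replace slot 1: 2·((-1)+(-5)) − (-4) = -8 → (-8,-1,-5)
replace slot 3: 2·((-8)+(-1)) − (-5) = -13 → (-8,-1,-13)

-8,-1,-13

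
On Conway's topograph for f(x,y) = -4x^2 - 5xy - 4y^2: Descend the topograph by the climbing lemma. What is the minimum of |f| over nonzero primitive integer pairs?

translate: b→-3 (≡5 mod 8), so (4,5,4)→(4,-3,3)
flip: (4,-3,3)→(3,3,4)
reduced (well bottom): (3,3,4) with a≤c, −a<b≤a
well minimum |f| = |-3| = 3 (negative-definite)

3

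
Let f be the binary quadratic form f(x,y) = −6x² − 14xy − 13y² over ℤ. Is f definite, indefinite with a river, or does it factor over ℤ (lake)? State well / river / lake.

D = b²−4ac = (-14)² − 4·(-6)·(-13) = -116
D < 0 ⇒ definite ⇒ every region one sign ⇒ single well

well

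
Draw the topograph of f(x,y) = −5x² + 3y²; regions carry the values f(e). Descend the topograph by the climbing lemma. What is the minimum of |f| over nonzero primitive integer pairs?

descent: ρ → (3,6,-2)  [lands on river]
river: ρ → (-2,6,3)
closes: descent 1, river 2
min |a| on river = 2

2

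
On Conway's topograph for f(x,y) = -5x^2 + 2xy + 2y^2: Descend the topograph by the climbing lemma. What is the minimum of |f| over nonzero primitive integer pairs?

descent: ρ → (2,6,-1)  [lands on river]
river: ρ → (-1,6,2)
closes: descent 1, river 2
min |a| on river = 1

1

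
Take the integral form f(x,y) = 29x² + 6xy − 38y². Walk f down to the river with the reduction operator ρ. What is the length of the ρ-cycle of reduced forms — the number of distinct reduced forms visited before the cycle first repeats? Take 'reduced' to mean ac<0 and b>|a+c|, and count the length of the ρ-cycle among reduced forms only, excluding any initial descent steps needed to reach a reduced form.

D = 4444, ⌊√D⌋ = 66
descent: ρ → (-38,-6,29)
descent: ρ → (29,64,-3)  [lands on river]
river: ρ → (-3,62,50)
river: ρ → (50,38,-15)
river: ρ → (-15,52,29)
ρ-cycle length = 4 (tail of 2 descent steps not counted)

4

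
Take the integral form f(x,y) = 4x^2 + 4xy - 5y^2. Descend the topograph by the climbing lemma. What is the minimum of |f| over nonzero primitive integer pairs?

river: ρ → (-5,6,3)
river: ρ → (3,6,-5)
river: ρ → (-5,4,4)
river: ρ → (4,4,-5)
closes: descent 0, river 4
min |a| on river = 3

3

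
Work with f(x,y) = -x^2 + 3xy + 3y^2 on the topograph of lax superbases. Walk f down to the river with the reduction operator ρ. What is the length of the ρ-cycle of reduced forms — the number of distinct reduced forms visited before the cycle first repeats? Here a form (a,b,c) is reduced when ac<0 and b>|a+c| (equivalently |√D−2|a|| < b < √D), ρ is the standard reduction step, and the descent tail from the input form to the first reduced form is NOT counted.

D = 21, ⌊√D⌋ = 4
river: ρ → (3,3,-1)
river: ρ → (-1,3,3)
ρ-cycle length = 2 (tail of 0 descent steps not counted)

2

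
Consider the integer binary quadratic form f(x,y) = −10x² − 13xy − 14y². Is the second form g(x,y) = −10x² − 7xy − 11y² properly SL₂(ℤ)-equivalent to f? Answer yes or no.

D₁ = -391, D₂ = -391
f is negative-definite; reduce −f:
−f: translate: b→-7 (≡13 mod 20), so (10,13,14)→(10,-7,11)
−f: reduced (well bottom): (10,-7,11) with a≤c, −a<b≤a
flip sign back: reduced form of f is (-10,7,-11)
g is negative-definite; reduce −g:
−g: reduced (well bottom): (10,7,11) with a≤c, −a<b≤a
flip sign back: reduced form of g is (-10,-7,-11)
reduced forms (-10, 7, -11) vs (-10, -7, -11) ⇒ inequivalent

no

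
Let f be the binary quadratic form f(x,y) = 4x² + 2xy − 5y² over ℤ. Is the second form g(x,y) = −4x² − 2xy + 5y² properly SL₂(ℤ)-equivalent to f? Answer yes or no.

D₁ = 84, D₂ = 84
river cycle of f (length 6): (-5, 8, 1), (1, 8, -5), (-5, 2, 4), (4, 6, -3), (-3, 6, 4), (4, 2, -5)
river cycle of g (length 6): (5, 2, -4), (-4, 6, 3), (3, 6, -4), (-4, 2, 5), (5, 8, -1), (-1, 8, 5)
cycles differ ⇒ inequivalent

no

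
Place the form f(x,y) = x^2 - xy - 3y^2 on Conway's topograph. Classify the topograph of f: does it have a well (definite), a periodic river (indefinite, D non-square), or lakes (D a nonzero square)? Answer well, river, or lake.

D = b²−4ac = (-1)² − 4·1·(-3) = 13
D > 0 non-square ⇒ indefinite ⇒ periodic river

river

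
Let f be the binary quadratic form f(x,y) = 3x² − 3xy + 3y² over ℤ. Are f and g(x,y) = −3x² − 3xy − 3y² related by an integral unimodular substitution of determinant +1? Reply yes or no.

D₁ = -27, D₂ = -27
f: translate: b→3 (≡-3 mod 6), so (3,-3,3)→(3,3,3)
f: reduced (well bottom): (3,3,3) with a≤c, −a<b≤a
g is negative-definite; reduce −g:
−g: reduced (well bottom): (3,3,3) with a≤c, −a<b≤a
flip sign back: reduced form of g is (-3,-3,-3)
reduced forms (3, 3, 3) vs (-3, -3, -3) ⇒ inequivalent

no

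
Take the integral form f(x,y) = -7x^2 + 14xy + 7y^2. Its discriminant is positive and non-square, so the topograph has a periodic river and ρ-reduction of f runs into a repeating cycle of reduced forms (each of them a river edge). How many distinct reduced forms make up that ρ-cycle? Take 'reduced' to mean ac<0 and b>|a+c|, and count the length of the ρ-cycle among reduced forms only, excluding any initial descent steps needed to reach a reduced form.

D = 392, ⌊√D⌋ = 19
river: ρ → (7,14,-7)
river: ρ → (-7,14,7)
ρ-cycle length = 2 (tail of 0 descent steps not counted)

2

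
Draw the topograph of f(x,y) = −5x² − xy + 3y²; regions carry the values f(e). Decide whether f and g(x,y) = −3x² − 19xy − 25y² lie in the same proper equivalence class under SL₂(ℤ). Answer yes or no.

D₁ = 61, D₂ = 61
river cycle of f (length 6): (3, 7, -1), (-1, 7, 3), (3, 5, -3), (-3, 7, 1), (1, 7, -3), (-3, 5, 3)
river cycle of g (length 6): (-3, 5, 3), (3, 7, -1), (-1, 7, 3), (3, 5, -3), (-3, 7, 1), (1, 7, -3)
cycles coincide ⇒ equivalent

yes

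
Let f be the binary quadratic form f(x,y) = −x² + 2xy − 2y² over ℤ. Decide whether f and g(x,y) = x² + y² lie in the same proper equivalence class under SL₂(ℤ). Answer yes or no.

D₁ = -4, D₂ = -4
f is negative-definite; reduce −f:
−f: translate: b→0 (≡-2 mod 2), so (1,-2,2)→(1,0,1)
−f: reduced (well bottom): (1,0,1) with a≤c, −a<b≤a
flip sign back: reduced form of f is (-1,0,-1)
g: reduced (well bottom): (1,0,1) with a≤c, −a<b≤a
reduced forms (-1, 0, -1) vs (1, 0, 1) ⇒ inequivalent

no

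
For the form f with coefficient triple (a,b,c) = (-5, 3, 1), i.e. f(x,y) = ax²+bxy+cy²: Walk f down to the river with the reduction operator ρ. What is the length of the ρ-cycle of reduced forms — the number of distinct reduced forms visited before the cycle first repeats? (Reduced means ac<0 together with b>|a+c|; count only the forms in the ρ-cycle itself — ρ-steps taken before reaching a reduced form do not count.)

D = 29, ⌊√D⌋ = 5
descent: ρ → (1,5,-1)  [lands on river]
river: ρ → (-1,5,1)
ρ-cycle length = 2 (tail of 1 descent step not counted)

2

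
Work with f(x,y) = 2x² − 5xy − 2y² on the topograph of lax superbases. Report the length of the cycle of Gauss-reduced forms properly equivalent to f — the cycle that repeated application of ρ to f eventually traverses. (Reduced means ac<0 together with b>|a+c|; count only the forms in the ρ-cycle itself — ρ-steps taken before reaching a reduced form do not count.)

D = 41, ⌊√D⌋ = 6
descent: ρ → (-2,5,2)  [lands on river]
river: ρ → (2,3,-4)
river: ρ → (-4,5,1)
river: ρ → (1,5,-4)
river: ρ → (-4,3,2)
river: ρ → (2,5,-2)
river: ρ → (-2,3,4)
river: ρ → (4,5,-1)
river: ρ → (-1,5,4)
river: ρ → (4,3,-2)
ρ-cycle length = 10 (tail of 1 descent step not counted)

10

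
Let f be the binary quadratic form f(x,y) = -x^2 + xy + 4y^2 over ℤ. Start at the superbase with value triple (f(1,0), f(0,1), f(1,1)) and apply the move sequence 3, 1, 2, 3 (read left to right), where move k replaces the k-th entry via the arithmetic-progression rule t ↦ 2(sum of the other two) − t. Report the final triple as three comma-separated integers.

start (-1,4,4) = (f(1,0),f(0,1),f(1,1))
replace slot 3: 2·((-1)+4) − 4 = 2 → (-1,4,2)
replace slot 1: 2·(4+2) − (-1) = 13 → (13,4,2)
replace slot 2: 2·(13+2) − 4 = 26 → (13,26,2)
replace slot 3: 2·(13+26) − 2 = 76 → (13,26,76)

13,26,76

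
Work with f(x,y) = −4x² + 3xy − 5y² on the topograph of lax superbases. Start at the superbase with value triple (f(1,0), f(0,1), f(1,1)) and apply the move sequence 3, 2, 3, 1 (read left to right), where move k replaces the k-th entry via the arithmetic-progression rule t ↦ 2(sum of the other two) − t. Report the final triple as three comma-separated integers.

start (-4,-5,-6) = (f(1,0),f(0,1),f(1,1))
replace slot 3: 2·((-4)+(-5)) − (-6) = -12 → (-4,-5,-12)
replace slot 2: 2·((-4)+(-12)) − (-5) = -27 → (-4,-27,-12)
replace slot 3: 2·((-4)+(-27)) − (-12) = -50 → (-4,-27,-50)
replace slot 1: 2·((-27)+(-50)) − (-4) = -150 → (-150,-27,-50)

-150,-27,-50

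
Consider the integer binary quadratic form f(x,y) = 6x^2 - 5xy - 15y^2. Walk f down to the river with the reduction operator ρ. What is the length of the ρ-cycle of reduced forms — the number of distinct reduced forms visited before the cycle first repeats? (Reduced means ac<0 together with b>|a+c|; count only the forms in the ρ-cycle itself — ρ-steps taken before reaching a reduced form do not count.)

D = 385, ⌊√D⌋ = 19
descent: ρ → (-15,5,6)
descent: ρ → (6,19,-1)  [lands on river]
river: ρ → (-1,19,6)
river: ρ → (6,17,-4)
river: ρ → (-4,15,10)
river: ρ → (10,5,-9)
river: ρ → (-9,13,6)
river: ρ → (6,11,-11)
river: ρ → (-11,11,6)
river: ρ → (6,13,-9)
river: ρ → (-9,5,10)
river: ρ → (10,15,-4)
river: ρ → (-4,17,6)
ρ-cycle length = 12 (tail of 2 descent steps not counted)

12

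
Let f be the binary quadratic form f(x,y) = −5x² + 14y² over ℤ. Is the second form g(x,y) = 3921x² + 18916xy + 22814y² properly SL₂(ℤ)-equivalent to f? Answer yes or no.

D₁ = 280, D₂ = 280
river cycle of f (length 6): (-5, 10, 9), (9, 8, -6), (-6, 16, 1), (1, 16, -6), (-6, 8, 9), (9, 10, -5)
river cycle of g (length 6): (-5, 10, 9), (9, 8, -6), (-6, 16, 1), (1, 16, -6), (-6, 8, 9), (9, 10, -5)
cycles coincide ⇒ equivalent

yes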